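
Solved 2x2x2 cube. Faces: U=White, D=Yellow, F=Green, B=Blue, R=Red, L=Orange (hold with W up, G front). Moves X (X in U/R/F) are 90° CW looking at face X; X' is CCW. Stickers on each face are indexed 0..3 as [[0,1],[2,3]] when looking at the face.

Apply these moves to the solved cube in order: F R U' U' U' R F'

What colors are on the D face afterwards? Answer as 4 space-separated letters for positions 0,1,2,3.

Answer: R Y Y O

Derivation:
After move 1 (F): F=GGGG U=WWOO R=WRWR D=RRYY L=OYOY
After move 2 (R): R=WWRR U=WGOG F=GRGY D=RBYB B=OBWB
After move 3 (U'): U=GGWO F=OYGY R=GRRR B=WWWB L=OBOY
After move 4 (U'): U=GOGW F=OBGY R=OYRR B=GRWB L=WWOY
After move 5 (U'): U=OWGG F=WWGY R=OBRR B=OYWB L=GROY
After move 6 (R): R=RORB U=OWGY F=WBGB D=RWYO B=GYWB
After move 7 (F'): F=BBWG U=OWRR R=WORB D=RYYO L=GYOG
Query: D face = RYYO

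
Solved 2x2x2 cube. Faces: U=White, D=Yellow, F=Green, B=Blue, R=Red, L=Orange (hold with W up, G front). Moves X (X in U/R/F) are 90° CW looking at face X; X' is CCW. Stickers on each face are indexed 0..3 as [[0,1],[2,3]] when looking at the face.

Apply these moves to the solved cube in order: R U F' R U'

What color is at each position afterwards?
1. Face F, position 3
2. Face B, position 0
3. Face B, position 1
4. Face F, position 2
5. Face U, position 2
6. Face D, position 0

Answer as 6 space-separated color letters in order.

After move 1 (R): R=RRRR U=WGWG F=GYGY D=YBYB B=WBWB
After move 2 (U): U=WWGG F=RRGY R=WBRR B=OOWB L=GYOO
After move 3 (F'): F=RYRG U=WWWR R=BBYR D=YOYB L=GGOG
After move 4 (R): R=YBRB U=WYWG F=RORB D=YWYO B=ROWB
After move 5 (U'): U=YGWW F=GGRB R=RORB B=YBWB L=ROOG
Query 1: F[3] = B
Query 2: B[0] = Y
Query 3: B[1] = B
Query 4: F[2] = R
Query 5: U[2] = W
Query 6: D[0] = Y

Answer: B Y B R W Y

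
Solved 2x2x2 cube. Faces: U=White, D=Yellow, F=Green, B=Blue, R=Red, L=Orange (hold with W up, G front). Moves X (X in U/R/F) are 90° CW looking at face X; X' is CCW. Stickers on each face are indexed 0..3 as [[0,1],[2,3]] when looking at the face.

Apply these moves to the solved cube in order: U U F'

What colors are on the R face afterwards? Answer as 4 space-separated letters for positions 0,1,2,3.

Answer: Y O Y R

Derivation:
After move 1 (U): U=WWWW F=RRGG R=BBRR B=OOBB L=GGOO
After move 2 (U): U=WWWW F=BBGG R=OORR B=GGBB L=RROO
After move 3 (F'): F=BGBG U=WWOR R=YOYR D=ROYY L=RWOW
Query: R face = YOYR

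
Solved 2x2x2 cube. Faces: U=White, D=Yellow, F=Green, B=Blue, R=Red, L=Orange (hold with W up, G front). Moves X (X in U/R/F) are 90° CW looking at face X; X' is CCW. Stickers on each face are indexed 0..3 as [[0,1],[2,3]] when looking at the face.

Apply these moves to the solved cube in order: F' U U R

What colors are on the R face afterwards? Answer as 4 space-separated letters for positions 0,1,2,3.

Answer: Y O R W

Derivation:
After move 1 (F'): F=GGGG U=WWRR R=YRYR D=OOYY L=OWOW
After move 2 (U): U=RWRW F=YRGG R=BBYR B=OWBB L=GGOW
After move 3 (U): U=RRWW F=BBGG R=OWYR B=GGBB L=YROW
After move 4 (R): R=YORW U=RBWG F=BOGY D=OBYG B=WGRB
Query: R face = YORW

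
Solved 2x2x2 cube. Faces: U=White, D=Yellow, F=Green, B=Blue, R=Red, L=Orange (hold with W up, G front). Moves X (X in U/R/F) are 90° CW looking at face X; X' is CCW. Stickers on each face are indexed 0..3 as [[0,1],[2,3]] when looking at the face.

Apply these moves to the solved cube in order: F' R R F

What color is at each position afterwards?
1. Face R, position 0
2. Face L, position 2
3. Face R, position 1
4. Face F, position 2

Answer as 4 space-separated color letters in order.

Answer: R O Y B

Derivation:
After move 1 (F'): F=GGGG U=WWRR R=YRYR D=OOYY L=OWOW
After move 2 (R): R=YYRR U=WGRG F=GOGY D=OBYB B=RBWB
After move 3 (R): R=RYRY U=WORY F=GBGB D=OWYR B=GBGB
After move 4 (F): F=GGBB U=WOWW R=RYYY D=RRYR L=OOOW
Query 1: R[0] = R
Query 2: L[2] = O
Query 3: R[1] = Y
Query 4: F[2] = B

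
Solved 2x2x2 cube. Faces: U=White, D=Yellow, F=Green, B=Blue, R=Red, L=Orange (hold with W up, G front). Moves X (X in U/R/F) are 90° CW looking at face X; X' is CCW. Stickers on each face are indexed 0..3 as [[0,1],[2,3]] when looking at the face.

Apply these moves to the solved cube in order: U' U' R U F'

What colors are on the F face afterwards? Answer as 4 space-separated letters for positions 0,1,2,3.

After move 1 (U'): U=WWWW F=OOGG R=GGRR B=RRBB L=BBOO
After move 2 (U'): U=WWWW F=BBGG R=OORR B=GGBB L=RROO
After move 3 (R): R=RORO U=WBWG F=BYGY D=YBYG B=WGWB
After move 4 (U): U=WWGB F=ROGY R=WGRO B=RRWB L=BYOO
After move 5 (F'): F=OYRG U=WWWR R=BGYO D=YOYG L=BBOG
Query: F face = OYRG

Answer: O Y R G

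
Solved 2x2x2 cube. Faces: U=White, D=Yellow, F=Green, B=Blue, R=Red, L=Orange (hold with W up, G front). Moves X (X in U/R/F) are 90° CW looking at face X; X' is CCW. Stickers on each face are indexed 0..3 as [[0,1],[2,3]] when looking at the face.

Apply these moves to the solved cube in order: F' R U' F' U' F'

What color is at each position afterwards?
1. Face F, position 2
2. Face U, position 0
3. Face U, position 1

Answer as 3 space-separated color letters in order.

After move 1 (F'): F=GGGG U=WWRR R=YRYR D=OOYY L=OWOW
After move 2 (R): R=YYRR U=WGRG F=GOGY D=OBYB B=RBWB
After move 3 (U'): U=GGWR F=OWGY R=GORR B=YYWB L=RBOW
After move 4 (F'): F=WYOG U=GGGR R=BOOR D=BWYB L=RROW
After move 5 (U'): U=GRGG F=RROG R=WYOR B=BOWB L=YYOW
After move 6 (F'): F=RGRO U=GRWO R=WYBR D=YWYB L=YGOG
Query 1: F[2] = R
Query 2: U[0] = G
Query 3: U[1] = R

Answer: R G R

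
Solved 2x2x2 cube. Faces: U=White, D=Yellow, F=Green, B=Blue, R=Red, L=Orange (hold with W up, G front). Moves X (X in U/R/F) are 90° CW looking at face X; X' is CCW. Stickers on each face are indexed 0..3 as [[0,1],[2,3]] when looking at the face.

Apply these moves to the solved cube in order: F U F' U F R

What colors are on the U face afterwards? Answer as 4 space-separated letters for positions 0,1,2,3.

After move 1 (F): F=GGGG U=WWOO R=WRWR D=RRYY L=OYOY
After move 2 (U): U=OWOW F=WRGG R=BBWR B=OYBB L=GGOY
After move 3 (F'): F=RGWG U=OWBW R=RBRR D=GYYY L=GWOO
After move 4 (U): U=BOWW F=RBWG R=OYRR B=GWBB L=RGOO
After move 5 (F): F=WRGB U=BOOG R=WYWR D=ROYY L=RGOY
After move 6 (R): R=WWRY U=BROB F=WOGY D=RBYG B=GWOB
Query: U face = BROB

Answer: B R O B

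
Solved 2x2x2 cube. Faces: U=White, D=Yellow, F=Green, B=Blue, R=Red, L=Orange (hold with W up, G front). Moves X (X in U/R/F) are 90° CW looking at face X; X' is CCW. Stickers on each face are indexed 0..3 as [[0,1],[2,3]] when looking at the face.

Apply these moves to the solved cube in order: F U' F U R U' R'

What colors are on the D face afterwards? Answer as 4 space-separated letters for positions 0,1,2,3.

After move 1 (F): F=GGGG U=WWOO R=WRWR D=RRYY L=OYOY
After move 2 (U'): U=WOWO F=OYGG R=GGWR B=WRBB L=BBOY
After move 3 (F): F=GOGY U=WOYB R=WGOR D=WGYY L=BROR
After move 4 (U): U=YWBO F=WGGY R=WROR B=BRBB L=GOOR
After move 5 (R): R=OWRR U=YGBY F=WGGY D=WBYB B=ORWB
After move 6 (U'): U=GYYB F=GOGY R=WGRR B=OWWB L=OROR
After move 7 (R'): R=GRWR U=GWYO F=GYGB D=WOYY B=BWBB
Query: D face = WOYY

Answer: W O Y Y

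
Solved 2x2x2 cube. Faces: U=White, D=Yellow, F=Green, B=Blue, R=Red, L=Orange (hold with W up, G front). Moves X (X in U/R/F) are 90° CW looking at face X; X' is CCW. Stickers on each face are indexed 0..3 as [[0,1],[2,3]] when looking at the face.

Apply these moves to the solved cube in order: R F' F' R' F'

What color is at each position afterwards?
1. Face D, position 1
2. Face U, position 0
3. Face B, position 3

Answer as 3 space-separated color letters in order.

Answer: R W B

Derivation:
After move 1 (R): R=RRRR U=WGWG F=GYGY D=YBYB B=WBWB
After move 2 (F'): F=YYGG U=WGRR R=BRYR D=OOYB L=OGOW
After move 3 (F'): F=YGYG U=WGBY R=OROR D=GWYB L=OROR
After move 4 (R'): R=RROO U=WWBW F=YGYY D=GGYG B=BBWB
After move 5 (F'): F=GYYY U=WWRO R=GRGO D=RRYG L=OWOB
Query 1: D[1] = R
Query 2: U[0] = W
Query 3: B[3] = B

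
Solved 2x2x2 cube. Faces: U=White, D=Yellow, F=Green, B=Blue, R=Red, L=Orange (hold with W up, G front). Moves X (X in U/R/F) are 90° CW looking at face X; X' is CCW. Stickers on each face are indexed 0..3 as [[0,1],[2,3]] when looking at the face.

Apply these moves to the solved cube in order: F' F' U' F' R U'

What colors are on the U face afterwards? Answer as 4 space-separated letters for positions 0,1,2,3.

Answer: G G W G

Derivation:
After move 1 (F'): F=GGGG U=WWRR R=YRYR D=OOYY L=OWOW
After move 2 (F'): F=GGGG U=WWYY R=OROR D=WWYY L=OROR
After move 3 (U'): U=WYWY F=ORGG R=GGOR B=ORBB L=BBOR
After move 4 (F'): F=RGOG U=WYGO R=WGWR D=BRYY L=BYOW
After move 5 (R): R=WWRG U=WGGG F=RROY D=BBYO B=ORYB
After move 6 (U'): U=GGWG F=BYOY R=RRRG B=WWYB L=OROW
Query: U face = GGWG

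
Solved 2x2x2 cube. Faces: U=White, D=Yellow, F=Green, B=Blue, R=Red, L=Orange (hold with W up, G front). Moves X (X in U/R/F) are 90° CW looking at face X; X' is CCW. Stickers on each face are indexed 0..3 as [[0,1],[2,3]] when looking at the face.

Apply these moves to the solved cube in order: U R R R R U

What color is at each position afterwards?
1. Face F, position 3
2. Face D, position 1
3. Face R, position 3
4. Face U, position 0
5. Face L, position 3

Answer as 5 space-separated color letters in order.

Answer: G Y R W O

Derivation:
After move 1 (U): U=WWWW F=RRGG R=BBRR B=OOBB L=GGOO
After move 2 (R): R=RBRB U=WRWG F=RYGY D=YBYO B=WOWB
After move 3 (R): R=RRBB U=WYWY F=RBGO D=YWYW B=GORB
After move 4 (R): R=BRBR U=WBWO F=RWGW D=YRYG B=YOYB
After move 5 (R): R=BBRR U=WWWW F=RRGG D=YYYY B=OOBB
After move 6 (U): U=WWWW F=BBGG R=OORR B=GGBB L=RROO
Query 1: F[3] = G
Query 2: D[1] = Y
Query 3: R[3] = R
Query 4: U[0] = W
Query 5: L[3] = O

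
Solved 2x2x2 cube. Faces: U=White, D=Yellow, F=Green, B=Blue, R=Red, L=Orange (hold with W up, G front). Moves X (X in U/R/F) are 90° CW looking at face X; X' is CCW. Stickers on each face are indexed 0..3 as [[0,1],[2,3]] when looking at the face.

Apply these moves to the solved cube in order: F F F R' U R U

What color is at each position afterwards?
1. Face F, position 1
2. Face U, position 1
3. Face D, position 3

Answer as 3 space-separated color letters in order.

Answer: Y R O

Derivation:
After move 1 (F): F=GGGG U=WWOO R=WRWR D=RRYY L=OYOY
After move 2 (F): F=GGGG U=WWYY R=OROR D=WWYY L=OROR
After move 3 (F): F=GGGG U=WWRR R=YRYR D=OOYY L=OWOW
After move 4 (R'): R=RRYY U=WBRB F=GWGR D=OGYG B=YBOB
After move 5 (U): U=RWBB F=RRGR R=YBYY B=OWOB L=GWOW
After move 6 (R): R=YYYB U=RRBR F=RGGG D=OOYO B=BWWB
After move 7 (U): U=BRRR F=YYGG R=BWYB B=GWWB L=RGOW
Query 1: F[1] = Y
Query 2: U[1] = R
Query 3: D[3] = O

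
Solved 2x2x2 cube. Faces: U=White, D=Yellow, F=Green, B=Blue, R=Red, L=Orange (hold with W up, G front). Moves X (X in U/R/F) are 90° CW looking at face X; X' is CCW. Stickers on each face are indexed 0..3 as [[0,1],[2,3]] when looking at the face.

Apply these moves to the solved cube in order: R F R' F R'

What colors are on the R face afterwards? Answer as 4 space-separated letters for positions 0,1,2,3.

Answer: R G O W

Derivation:
After move 1 (R): R=RRRR U=WGWG F=GYGY D=YBYB B=WBWB
After move 2 (F): F=GGYY U=WGOO R=WRGR D=RRYB L=OYOB
After move 3 (R'): R=RRWG U=WWOW F=GGYO D=RGYY B=BBRB
After move 4 (F): F=YGOG U=WWBY R=ORWG D=WRYY L=OROG
After move 5 (R'): R=RGOW U=WRBB F=YWOY D=WGYG B=YBRB
Query: R face = RGOW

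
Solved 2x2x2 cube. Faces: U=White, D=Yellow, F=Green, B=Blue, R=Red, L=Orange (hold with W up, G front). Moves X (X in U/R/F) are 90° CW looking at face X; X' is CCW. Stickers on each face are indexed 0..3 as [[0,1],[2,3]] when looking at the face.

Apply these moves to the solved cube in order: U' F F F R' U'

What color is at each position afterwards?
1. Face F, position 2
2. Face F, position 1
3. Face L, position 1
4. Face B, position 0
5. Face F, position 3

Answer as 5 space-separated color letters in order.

Answer: O W R G R

Derivation:
After move 1 (U'): U=WWWW F=OOGG R=GGRR B=RRBB L=BBOO
After move 2 (F): F=GOGO U=WWOB R=WGWR D=RGYY L=BYOY
After move 3 (F): F=GGOO U=WWYY R=OGBR D=WWYY L=BROG
After move 4 (F): F=OGOG U=WWGR R=YGYR D=BOYY L=BWOW
After move 5 (R'): R=GRYY U=WBGR F=OWOR D=BGYG B=YROB
After move 6 (U'): U=BRWG F=BWOR R=OWYY B=GROB L=YROW
Query 1: F[2] = O
Query 2: F[1] = W
Query 3: L[1] = R
Query 4: B[0] = G
Query 5: F[3] = R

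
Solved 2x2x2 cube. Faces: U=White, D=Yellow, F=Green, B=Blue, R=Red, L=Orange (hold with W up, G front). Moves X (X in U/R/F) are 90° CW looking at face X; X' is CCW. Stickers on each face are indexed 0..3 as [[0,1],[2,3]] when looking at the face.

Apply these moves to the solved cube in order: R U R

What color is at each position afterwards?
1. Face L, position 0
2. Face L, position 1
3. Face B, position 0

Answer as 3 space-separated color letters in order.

Answer: G Y G

Derivation:
After move 1 (R): R=RRRR U=WGWG F=GYGY D=YBYB B=WBWB
After move 2 (U): U=WWGG F=RRGY R=WBRR B=OOWB L=GYOO
After move 3 (R): R=RWRB U=WRGY F=RBGB D=YWYO B=GOWB
Query 1: L[0] = G
Query 2: L[1] = Y
Query 3: B[0] = G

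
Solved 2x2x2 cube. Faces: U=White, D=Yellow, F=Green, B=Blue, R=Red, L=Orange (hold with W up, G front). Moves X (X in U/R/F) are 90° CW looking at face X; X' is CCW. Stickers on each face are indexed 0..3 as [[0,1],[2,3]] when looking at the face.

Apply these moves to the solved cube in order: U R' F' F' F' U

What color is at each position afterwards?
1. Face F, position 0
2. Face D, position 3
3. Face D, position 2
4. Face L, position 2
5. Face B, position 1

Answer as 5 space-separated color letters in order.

After move 1 (U): U=WWWW F=RRGG R=BBRR B=OOBB L=GGOO
After move 2 (R'): R=BRBR U=WBWO F=RWGW D=YRYG B=YOYB
After move 3 (F'): F=WWRG U=WBBB R=RRYR D=GOYG L=GOOW
After move 4 (F'): F=WGWR U=WBRY R=ORGR D=OWYG L=GBOB
After move 5 (F'): F=GRWW U=WBOG R=WROR D=BBYG L=GYOR
After move 6 (U): U=OWGB F=WRWW R=YOOR B=GYYB L=GROR
Query 1: F[0] = W
Query 2: D[3] = G
Query 3: D[2] = Y
Query 4: L[2] = O
Query 5: B[1] = Y

Answer: W G Y O Y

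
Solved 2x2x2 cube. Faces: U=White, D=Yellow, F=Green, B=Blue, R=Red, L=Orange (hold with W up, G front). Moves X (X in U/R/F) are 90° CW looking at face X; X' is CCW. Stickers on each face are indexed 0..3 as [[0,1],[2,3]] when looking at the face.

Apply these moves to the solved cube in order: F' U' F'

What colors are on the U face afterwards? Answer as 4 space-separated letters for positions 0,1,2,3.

Answer: W R G Y

Derivation:
After move 1 (F'): F=GGGG U=WWRR R=YRYR D=OOYY L=OWOW
After move 2 (U'): U=WRWR F=OWGG R=GGYR B=YRBB L=BBOW
After move 3 (F'): F=WGOG U=WRGY R=OGOR D=BWYY L=BROW
Query: U face = WRGY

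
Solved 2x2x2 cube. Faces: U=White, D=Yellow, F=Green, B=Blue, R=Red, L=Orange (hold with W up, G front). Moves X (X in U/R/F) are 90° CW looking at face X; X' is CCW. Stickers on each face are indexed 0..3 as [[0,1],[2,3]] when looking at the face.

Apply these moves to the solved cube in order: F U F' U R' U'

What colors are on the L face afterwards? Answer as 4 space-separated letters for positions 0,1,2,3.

Answer: Y W O O

Derivation:
After move 1 (F): F=GGGG U=WWOO R=WRWR D=RRYY L=OYOY
After move 2 (U): U=OWOW F=WRGG R=BBWR B=OYBB L=GGOY
After move 3 (F'): F=RGWG U=OWBW R=RBRR D=GYYY L=GWOO
After move 4 (U): U=BOWW F=RBWG R=OYRR B=GWBB L=RGOO
After move 5 (R'): R=YROR U=BBWG F=ROWW D=GBYG B=YWYB
After move 6 (U'): U=BGBW F=RGWW R=ROOR B=YRYB L=YWOO
Query: L face = YWOO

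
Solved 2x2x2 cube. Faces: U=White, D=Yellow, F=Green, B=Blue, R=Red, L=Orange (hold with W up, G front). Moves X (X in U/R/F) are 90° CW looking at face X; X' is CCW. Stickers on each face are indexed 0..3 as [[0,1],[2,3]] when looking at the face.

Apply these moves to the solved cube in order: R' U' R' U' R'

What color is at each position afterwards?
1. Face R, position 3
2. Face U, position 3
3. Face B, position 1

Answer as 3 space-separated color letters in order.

After move 1 (R'): R=RRRR U=WBWB F=GWGW D=YGYG B=YBYB
After move 2 (U'): U=BBWW F=OOGW R=GWRR B=RRYB L=YBOO
After move 3 (R'): R=WRGR U=BYWR F=OBGW D=YOYW B=GRGB
After move 4 (U'): U=YRBW F=YBGW R=OBGR B=WRGB L=GROO
After move 5 (R'): R=BROG U=YGBW F=YRGW D=YBYW B=WROB
Query 1: R[3] = G
Query 2: U[3] = W
Query 3: B[1] = R

Answer: G W R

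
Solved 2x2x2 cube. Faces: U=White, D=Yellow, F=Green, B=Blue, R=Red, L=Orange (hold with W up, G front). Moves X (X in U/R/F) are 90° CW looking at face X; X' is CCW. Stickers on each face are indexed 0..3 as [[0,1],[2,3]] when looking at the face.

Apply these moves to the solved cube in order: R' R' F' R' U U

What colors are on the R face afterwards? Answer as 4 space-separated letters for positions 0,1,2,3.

After move 1 (R'): R=RRRR U=WBWB F=GWGW D=YGYG B=YBYB
After move 2 (R'): R=RRRR U=WYWY F=GBGB D=YWYW B=GBGB
After move 3 (F'): F=BBGG U=WYRR R=WRYR D=OOYW L=OYOW
After move 4 (R'): R=RRWY U=WGRG F=BYGR D=OBYG B=WBOB
After move 5 (U): U=RWGG F=RRGR R=WBWY B=OYOB L=BYOW
After move 6 (U): U=GRGW F=WBGR R=OYWY B=BYOB L=RROW
Query: R face = OYWY

Answer: O Y W Y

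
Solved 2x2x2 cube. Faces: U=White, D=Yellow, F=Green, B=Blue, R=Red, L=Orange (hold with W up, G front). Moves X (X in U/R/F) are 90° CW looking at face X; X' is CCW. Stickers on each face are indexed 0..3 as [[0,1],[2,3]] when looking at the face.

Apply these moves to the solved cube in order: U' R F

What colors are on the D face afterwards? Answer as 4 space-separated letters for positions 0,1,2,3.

After move 1 (U'): U=WWWW F=OOGG R=GGRR B=RRBB L=BBOO
After move 2 (R): R=RGRG U=WOWG F=OYGY D=YBYR B=WRWB
After move 3 (F): F=GOYY U=WOOB R=WGGG D=RRYR L=BYOB
Query: D face = RRYR

Answer: R R Y R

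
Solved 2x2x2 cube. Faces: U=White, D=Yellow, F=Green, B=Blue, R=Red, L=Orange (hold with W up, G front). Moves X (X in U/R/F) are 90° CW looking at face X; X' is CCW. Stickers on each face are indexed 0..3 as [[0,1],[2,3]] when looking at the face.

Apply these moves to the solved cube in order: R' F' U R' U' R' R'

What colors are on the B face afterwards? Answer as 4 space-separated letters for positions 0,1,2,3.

After move 1 (R'): R=RRRR U=WBWB F=GWGW D=YGYG B=YBYB
After move 2 (F'): F=WWGG U=WBRR R=GRYR D=OOYG L=OBOW
After move 3 (U): U=RWRB F=GRGG R=YBYR B=OBYB L=WWOW
After move 4 (R'): R=BRYY U=RYRO F=GWGB D=ORYG B=GBOB
After move 5 (U'): U=YORR F=WWGB R=GWYY B=BROB L=GBOW
After move 6 (R'): R=WYGY U=YORB F=WOGR D=OWYB B=GRRB
After move 7 (R'): R=YYWG U=YRRG F=WOGB D=OOYR B=BRWB
Query: B face = BRWB

Answer: B R W B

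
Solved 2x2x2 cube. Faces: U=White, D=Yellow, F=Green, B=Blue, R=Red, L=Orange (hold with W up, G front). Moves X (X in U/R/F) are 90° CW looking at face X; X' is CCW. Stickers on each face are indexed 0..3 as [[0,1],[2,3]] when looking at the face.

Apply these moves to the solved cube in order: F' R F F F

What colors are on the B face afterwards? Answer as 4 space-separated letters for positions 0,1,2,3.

After move 1 (F'): F=GGGG U=WWRR R=YRYR D=OOYY L=OWOW
After move 2 (R): R=YYRR U=WGRG F=GOGY D=OBYB B=RBWB
After move 3 (F): F=GGYO U=WGWW R=RYGR D=RYYB L=OOOB
After move 4 (F): F=YGOG U=WGBO R=WYWR D=GRYB L=OROY
After move 5 (F): F=OYGG U=WGYR R=BYOR D=WWYB L=OGOR
Query: B face = RBWB

Answer: R B W B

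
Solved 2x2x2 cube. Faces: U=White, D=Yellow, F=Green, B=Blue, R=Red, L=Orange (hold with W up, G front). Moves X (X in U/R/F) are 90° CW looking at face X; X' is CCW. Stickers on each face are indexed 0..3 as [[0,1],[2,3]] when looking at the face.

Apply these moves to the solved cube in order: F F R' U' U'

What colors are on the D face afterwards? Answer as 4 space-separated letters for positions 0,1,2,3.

Answer: W G Y G

Derivation:
After move 1 (F): F=GGGG U=WWOO R=WRWR D=RRYY L=OYOY
After move 2 (F): F=GGGG U=WWYY R=OROR D=WWYY L=OROR
After move 3 (R'): R=RROO U=WBYB F=GWGY D=WGYG B=YBWB
After move 4 (U'): U=BBWY F=ORGY R=GWOO B=RRWB L=YBOR
After move 5 (U'): U=BYBW F=YBGY R=OROO B=GWWB L=RROR
Query: D face = WGYG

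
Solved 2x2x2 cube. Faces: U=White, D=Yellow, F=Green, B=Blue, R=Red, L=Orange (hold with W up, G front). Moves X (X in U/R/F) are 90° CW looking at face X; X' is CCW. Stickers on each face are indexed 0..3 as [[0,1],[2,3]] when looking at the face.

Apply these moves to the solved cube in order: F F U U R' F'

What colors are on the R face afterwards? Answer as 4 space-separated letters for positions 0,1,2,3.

Answer: B R W O

Derivation:
After move 1 (F): F=GGGG U=WWOO R=WRWR D=RRYY L=OYOY
After move 2 (F): F=GGGG U=WWYY R=OROR D=WWYY L=OROR
After move 3 (U): U=YWYW F=ORGG R=BBOR B=ORBB L=GGOR
After move 4 (U): U=YYWW F=BBGG R=OROR B=GGBB L=OROR
After move 5 (R'): R=RROO U=YBWG F=BYGW D=WBYG B=YGWB
After move 6 (F'): F=YWBG U=YBRO R=BRWO D=RRYG L=OGOW
Query: R face = BRWO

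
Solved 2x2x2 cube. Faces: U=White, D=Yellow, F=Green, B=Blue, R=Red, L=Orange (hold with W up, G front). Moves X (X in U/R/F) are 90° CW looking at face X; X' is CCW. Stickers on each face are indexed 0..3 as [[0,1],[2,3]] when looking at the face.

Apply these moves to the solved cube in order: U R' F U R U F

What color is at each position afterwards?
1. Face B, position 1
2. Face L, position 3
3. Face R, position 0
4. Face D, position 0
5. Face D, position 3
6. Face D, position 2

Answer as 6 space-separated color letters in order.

Answer: R Y W R G Y

Derivation:
After move 1 (U): U=WWWW F=RRGG R=BBRR B=OOBB L=GGOO
After move 2 (R'): R=BRBR U=WBWO F=RWGW D=YRYG B=YOYB
After move 3 (F): F=GRWW U=WBOG R=WROR D=BBYG L=GYOR
After move 4 (U): U=OWGB F=WRWW R=YOOR B=GYYB L=GROR
After move 5 (R): R=OYRO U=ORGW F=WBWG D=BYYG B=BYWB
After move 6 (U): U=GOWR F=OYWG R=BYRO B=GRWB L=WBOR
After move 7 (F): F=WOGY U=GORB R=WYRO D=RBYG L=WBOY
Query 1: B[1] = R
Query 2: L[3] = Y
Query 3: R[0] = W
Query 4: D[0] = R
Query 5: D[3] = G
Query 6: D[2] = Y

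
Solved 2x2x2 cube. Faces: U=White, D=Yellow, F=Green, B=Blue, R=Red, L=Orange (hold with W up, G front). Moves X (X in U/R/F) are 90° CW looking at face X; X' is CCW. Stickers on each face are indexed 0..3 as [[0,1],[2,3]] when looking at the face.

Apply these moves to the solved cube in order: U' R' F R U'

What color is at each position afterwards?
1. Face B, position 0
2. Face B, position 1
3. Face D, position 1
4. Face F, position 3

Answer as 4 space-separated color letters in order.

Answer: R W Y G

Derivation:
After move 1 (U'): U=WWWW F=OOGG R=GGRR B=RRBB L=BBOO
After move 2 (R'): R=GRGR U=WBWR F=OWGW D=YOYG B=YRYB
After move 3 (F): F=GOWW U=WBOB R=WRRR D=GGYG L=BYOO
After move 4 (R): R=RWRR U=WOOW F=GGWG D=GYYY B=BRBB
After move 5 (U'): U=OWWO F=BYWG R=GGRR B=RWBB L=BROO
Query 1: B[0] = R
Query 2: B[1] = W
Query 3: D[1] = Y
Query 4: F[3] = G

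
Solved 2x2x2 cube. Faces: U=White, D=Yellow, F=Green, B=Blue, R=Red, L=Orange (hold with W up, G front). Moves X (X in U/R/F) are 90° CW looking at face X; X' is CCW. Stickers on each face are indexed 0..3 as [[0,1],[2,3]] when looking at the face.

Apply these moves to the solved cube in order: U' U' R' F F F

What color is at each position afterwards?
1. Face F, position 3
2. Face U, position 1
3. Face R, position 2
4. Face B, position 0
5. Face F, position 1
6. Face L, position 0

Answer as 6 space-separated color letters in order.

After move 1 (U'): U=WWWW F=OOGG R=GGRR B=RRBB L=BBOO
After move 2 (U'): U=WWWW F=BBGG R=OORR B=GGBB L=RROO
After move 3 (R'): R=OROR U=WBWG F=BWGW D=YBYG B=YGYB
After move 4 (F): F=GBWW U=WBOR R=WRGR D=OOYG L=RYOB
After move 5 (F): F=WGWB U=WBBY R=ORRR D=GWYG L=ROOO
After move 6 (F): F=WWBG U=WBOO R=BRYR D=ROYG L=RGOW
Query 1: F[3] = G
Query 2: U[1] = B
Query 3: R[2] = Y
Query 4: B[0] = Y
Query 5: F[1] = W
Query 6: L[0] = R

Answer: G B Y Y W R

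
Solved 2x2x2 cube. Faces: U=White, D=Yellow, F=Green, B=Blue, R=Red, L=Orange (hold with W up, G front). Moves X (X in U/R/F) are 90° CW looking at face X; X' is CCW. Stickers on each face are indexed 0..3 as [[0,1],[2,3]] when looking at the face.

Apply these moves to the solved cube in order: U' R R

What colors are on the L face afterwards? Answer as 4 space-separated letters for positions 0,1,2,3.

After move 1 (U'): U=WWWW F=OOGG R=GGRR B=RRBB L=BBOO
After move 2 (R): R=RGRG U=WOWG F=OYGY D=YBYR B=WRWB
After move 3 (R): R=RRGG U=WYWY F=OBGR D=YWYW B=GROB
Query: L face = BBOO

Answer: B B O O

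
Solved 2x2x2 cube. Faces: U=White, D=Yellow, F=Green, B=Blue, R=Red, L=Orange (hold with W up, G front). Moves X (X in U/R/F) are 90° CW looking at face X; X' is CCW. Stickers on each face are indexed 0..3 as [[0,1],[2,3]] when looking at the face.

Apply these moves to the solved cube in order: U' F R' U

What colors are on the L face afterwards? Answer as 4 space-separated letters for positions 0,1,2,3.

Answer: G W O Y

Derivation:
After move 1 (U'): U=WWWW F=OOGG R=GGRR B=RRBB L=BBOO
After move 2 (F): F=GOGO U=WWOB R=WGWR D=RGYY L=BYOY
After move 3 (R'): R=GRWW U=WBOR F=GWGB D=ROYO B=YRGB
After move 4 (U): U=OWRB F=GRGB R=YRWW B=BYGB L=GWOY
Query: L face = GWOY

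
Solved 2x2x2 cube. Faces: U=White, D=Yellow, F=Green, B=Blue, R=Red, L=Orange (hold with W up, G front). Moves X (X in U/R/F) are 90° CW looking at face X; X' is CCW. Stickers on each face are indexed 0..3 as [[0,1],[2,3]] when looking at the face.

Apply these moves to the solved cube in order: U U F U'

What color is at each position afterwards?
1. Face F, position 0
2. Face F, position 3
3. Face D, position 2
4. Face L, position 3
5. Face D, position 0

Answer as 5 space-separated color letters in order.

After move 1 (U): U=WWWW F=RRGG R=BBRR B=OOBB L=GGOO
After move 2 (U): U=WWWW F=BBGG R=OORR B=GGBB L=RROO
After move 3 (F): F=GBGB U=WWOR R=WOWR D=ROYY L=RYOY
After move 4 (U'): U=WRWO F=RYGB R=GBWR B=WOBB L=GGOY
Query 1: F[0] = R
Query 2: F[3] = B
Query 3: D[2] = Y
Query 4: L[3] = Y
Query 5: D[0] = R

Answer: R B Y Y R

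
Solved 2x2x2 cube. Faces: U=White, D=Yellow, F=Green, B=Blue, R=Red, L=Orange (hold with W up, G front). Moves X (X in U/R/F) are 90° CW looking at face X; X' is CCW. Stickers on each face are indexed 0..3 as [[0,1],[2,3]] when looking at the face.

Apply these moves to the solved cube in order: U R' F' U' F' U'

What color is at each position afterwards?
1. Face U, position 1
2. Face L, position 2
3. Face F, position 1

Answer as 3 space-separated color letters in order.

After move 1 (U): U=WWWW F=RRGG R=BBRR B=OOBB L=GGOO
After move 2 (R'): R=BRBR U=WBWO F=RWGW D=YRYG B=YOYB
After move 3 (F'): F=WWRG U=WBBB R=RRYR D=GOYG L=GOOW
After move 4 (U'): U=BBWB F=GORG R=WWYR B=RRYB L=YOOW
After move 5 (F'): F=OGGR U=BBWY R=OWGR D=OWYG L=YBOW
After move 6 (U'): U=BYBW F=YBGR R=OGGR B=OWYB L=RROW
Query 1: U[1] = Y
Query 2: L[2] = O
Query 3: F[1] = B

Answer: Y O B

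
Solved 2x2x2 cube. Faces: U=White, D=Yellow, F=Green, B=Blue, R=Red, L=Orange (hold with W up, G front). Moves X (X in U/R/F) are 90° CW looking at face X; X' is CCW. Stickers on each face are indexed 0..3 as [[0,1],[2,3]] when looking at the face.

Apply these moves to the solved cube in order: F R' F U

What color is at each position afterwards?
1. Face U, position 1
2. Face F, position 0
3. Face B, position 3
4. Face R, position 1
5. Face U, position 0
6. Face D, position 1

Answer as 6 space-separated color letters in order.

Answer: W O B B Y R

Derivation:
After move 1 (F): F=GGGG U=WWOO R=WRWR D=RRYY L=OYOY
After move 2 (R'): R=RRWW U=WBOB F=GWGO D=RGYG B=YBRB
After move 3 (F): F=GGOW U=WBYY R=ORBW D=WRYG L=OROG
After move 4 (U): U=YWYB F=OROW R=YBBW B=ORRB L=GGOG
Query 1: U[1] = W
Query 2: F[0] = O
Query 3: B[3] = B
Query 4: R[1] = B
Query 5: U[0] = Y
Query 6: D[1] = R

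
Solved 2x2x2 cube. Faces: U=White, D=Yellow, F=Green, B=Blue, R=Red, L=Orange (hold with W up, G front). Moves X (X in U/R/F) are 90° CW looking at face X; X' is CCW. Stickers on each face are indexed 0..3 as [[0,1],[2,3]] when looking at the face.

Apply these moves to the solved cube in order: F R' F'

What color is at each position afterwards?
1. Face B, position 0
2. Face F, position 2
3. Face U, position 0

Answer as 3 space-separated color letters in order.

Answer: Y G W

Derivation:
After move 1 (F): F=GGGG U=WWOO R=WRWR D=RRYY L=OYOY
After move 2 (R'): R=RRWW U=WBOB F=GWGO D=RGYG B=YBRB
After move 3 (F'): F=WOGG U=WBRW R=GRRW D=YYYG L=OBOO
Query 1: B[0] = Y
Query 2: F[2] = G
Query 3: U[0] = W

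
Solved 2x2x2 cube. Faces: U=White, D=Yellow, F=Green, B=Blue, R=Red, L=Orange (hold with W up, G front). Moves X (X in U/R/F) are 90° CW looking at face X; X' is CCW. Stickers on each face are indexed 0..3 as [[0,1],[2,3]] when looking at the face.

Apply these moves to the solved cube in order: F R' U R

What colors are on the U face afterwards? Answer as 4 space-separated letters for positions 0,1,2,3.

After move 1 (F): F=GGGG U=WWOO R=WRWR D=RRYY L=OYOY
After move 2 (R'): R=RRWW U=WBOB F=GWGO D=RGYG B=YBRB
After move 3 (U): U=OWBB F=RRGO R=YBWW B=OYRB L=GWOY
After move 4 (R): R=WYWB U=ORBO F=RGGG D=RRYO B=BYWB
Query: U face = ORBO

Answer: O R B O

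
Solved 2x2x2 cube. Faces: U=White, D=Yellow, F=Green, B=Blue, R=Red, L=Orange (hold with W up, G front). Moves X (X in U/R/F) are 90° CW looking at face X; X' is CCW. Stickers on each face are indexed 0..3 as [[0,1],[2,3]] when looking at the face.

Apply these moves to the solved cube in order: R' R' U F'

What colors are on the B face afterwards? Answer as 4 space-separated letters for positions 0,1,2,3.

After move 1 (R'): R=RRRR U=WBWB F=GWGW D=YGYG B=YBYB
After move 2 (R'): R=RRRR U=WYWY F=GBGB D=YWYW B=GBGB
After move 3 (U): U=WWYY F=RRGB R=GBRR B=OOGB L=GBOO
After move 4 (F'): F=RBRG U=WWGR R=WBYR D=BOYW L=GYOY
Query: B face = OOGB

Answer: O O G B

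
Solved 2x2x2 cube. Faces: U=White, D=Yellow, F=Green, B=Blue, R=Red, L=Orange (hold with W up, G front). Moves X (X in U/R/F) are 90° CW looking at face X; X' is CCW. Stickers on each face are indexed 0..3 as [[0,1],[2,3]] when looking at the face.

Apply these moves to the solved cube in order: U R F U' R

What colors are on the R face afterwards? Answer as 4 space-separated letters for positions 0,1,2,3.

Answer: G G B R

Derivation:
After move 1 (U): U=WWWW F=RRGG R=BBRR B=OOBB L=GGOO
After move 2 (R): R=RBRB U=WRWG F=RYGY D=YBYO B=WOWB
After move 3 (F): F=GRYY U=WROG R=WBGB D=RRYO L=GYOB
After move 4 (U'): U=RGWO F=GYYY R=GRGB B=WBWB L=WOOB
After move 5 (R): R=GGBR U=RYWY F=GRYO D=RWYW B=OBGB
Query: R face = GGBR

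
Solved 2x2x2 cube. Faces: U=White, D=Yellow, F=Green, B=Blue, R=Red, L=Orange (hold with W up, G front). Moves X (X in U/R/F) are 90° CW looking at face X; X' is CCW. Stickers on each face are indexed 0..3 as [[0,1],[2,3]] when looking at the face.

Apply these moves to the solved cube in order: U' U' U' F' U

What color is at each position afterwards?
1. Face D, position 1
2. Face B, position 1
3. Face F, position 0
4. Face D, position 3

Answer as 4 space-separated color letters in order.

After move 1 (U'): U=WWWW F=OOGG R=GGRR B=RRBB L=BBOO
After move 2 (U'): U=WWWW F=BBGG R=OORR B=GGBB L=RROO
After move 3 (U'): U=WWWW F=RRGG R=BBRR B=OOBB L=GGOO
After move 4 (F'): F=RGRG U=WWBR R=YBYR D=GOYY L=GWOW
After move 5 (U): U=BWRW F=YBRG R=OOYR B=GWBB L=RGOW
Query 1: D[1] = O
Query 2: B[1] = W
Query 3: F[0] = Y
Query 4: D[3] = Y

Answer: O W Y Y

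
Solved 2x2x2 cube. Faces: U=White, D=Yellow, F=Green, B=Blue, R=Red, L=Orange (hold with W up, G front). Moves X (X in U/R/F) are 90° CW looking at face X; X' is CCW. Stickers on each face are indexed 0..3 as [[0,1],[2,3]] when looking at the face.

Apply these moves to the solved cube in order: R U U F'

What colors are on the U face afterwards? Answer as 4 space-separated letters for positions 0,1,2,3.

After move 1 (R): R=RRRR U=WGWG F=GYGY D=YBYB B=WBWB
After move 2 (U): U=WWGG F=RRGY R=WBRR B=OOWB L=GYOO
After move 3 (U): U=GWGW F=WBGY R=OORR B=GYWB L=RROO
After move 4 (F'): F=BYWG U=GWOR R=BOYR D=ROYB L=RWOG
Query: U face = GWOR

Answer: G W O R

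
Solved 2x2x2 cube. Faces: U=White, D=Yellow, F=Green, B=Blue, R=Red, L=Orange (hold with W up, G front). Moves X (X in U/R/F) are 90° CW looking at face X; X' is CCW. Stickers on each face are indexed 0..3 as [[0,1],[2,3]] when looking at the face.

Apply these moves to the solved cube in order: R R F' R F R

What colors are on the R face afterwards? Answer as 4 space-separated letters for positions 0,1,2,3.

Answer: G R R W

Derivation:
After move 1 (R): R=RRRR U=WGWG F=GYGY D=YBYB B=WBWB
After move 2 (R): R=RRRR U=WYWY F=GBGB D=YWYW B=GBGB
After move 3 (F'): F=BBGG U=WYRR R=WRYR D=OOYW L=OYOW
After move 4 (R): R=YWRR U=WBRG F=BOGW D=OGYG B=RBYB
After move 5 (F): F=GBWO U=WBWY R=RWGR D=RYYG L=OOOG
After move 6 (R): R=GRRW U=WBWO F=GYWG D=RYYR B=YBBB
Query: R face = GRRW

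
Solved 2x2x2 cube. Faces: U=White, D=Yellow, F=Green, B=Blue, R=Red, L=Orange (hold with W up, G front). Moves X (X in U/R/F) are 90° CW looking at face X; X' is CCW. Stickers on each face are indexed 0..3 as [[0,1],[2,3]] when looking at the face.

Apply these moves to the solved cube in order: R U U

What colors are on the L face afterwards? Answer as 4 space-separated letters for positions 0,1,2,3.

Answer: R R O O

Derivation:
After move 1 (R): R=RRRR U=WGWG F=GYGY D=YBYB B=WBWB
After move 2 (U): U=WWGG F=RRGY R=WBRR B=OOWB L=GYOO
After move 3 (U): U=GWGW F=WBGY R=OORR B=GYWB L=RROO
Query: L face = RROO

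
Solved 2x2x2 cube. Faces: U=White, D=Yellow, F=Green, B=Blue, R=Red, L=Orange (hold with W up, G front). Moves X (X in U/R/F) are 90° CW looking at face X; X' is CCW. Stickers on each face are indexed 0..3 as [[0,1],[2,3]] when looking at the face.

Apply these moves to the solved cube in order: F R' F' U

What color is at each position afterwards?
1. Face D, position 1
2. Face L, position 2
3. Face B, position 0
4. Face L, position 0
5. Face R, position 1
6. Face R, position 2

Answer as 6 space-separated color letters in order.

After move 1 (F): F=GGGG U=WWOO R=WRWR D=RRYY L=OYOY
After move 2 (R'): R=RRWW U=WBOB F=GWGO D=RGYG B=YBRB
After move 3 (F'): F=WOGG U=WBRW R=GRRW D=YYYG L=OBOO
After move 4 (U): U=RWWB F=GRGG R=YBRW B=OBRB L=WOOO
Query 1: D[1] = Y
Query 2: L[2] = O
Query 3: B[0] = O
Query 4: L[0] = W
Query 5: R[1] = B
Query 6: R[2] = R

Answer: Y O O W B R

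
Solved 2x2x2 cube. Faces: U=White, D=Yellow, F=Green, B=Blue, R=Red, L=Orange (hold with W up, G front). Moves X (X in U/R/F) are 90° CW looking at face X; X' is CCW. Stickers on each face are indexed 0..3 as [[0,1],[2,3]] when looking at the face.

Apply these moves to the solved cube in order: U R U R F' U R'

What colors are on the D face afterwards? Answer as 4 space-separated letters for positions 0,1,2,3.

After move 1 (U): U=WWWW F=RRGG R=BBRR B=OOBB L=GGOO
After move 2 (R): R=RBRB U=WRWG F=RYGY D=YBYO B=WOWB
After move 3 (U): U=WWGR F=RBGY R=WORB B=GGWB L=RYOO
After move 4 (R): R=RWBO U=WBGY F=RBGO D=YWYG B=RGWB
After move 5 (F'): F=BORG U=WBRB R=WWYO D=YOYG L=RYOG
After move 6 (U): U=RWBB F=WWRG R=RGYO B=RYWB L=BOOG
After move 7 (R'): R=GORY U=RWBR F=WWRB D=YWYG B=GYOB
Query: D face = YWYG

Answer: Y W Y G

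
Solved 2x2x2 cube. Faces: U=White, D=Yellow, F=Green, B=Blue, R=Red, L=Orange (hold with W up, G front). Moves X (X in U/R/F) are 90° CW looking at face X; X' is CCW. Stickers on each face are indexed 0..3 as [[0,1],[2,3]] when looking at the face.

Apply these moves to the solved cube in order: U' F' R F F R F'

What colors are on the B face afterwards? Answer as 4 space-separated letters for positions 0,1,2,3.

Answer: B R G B

Derivation:
After move 1 (U'): U=WWWW F=OOGG R=GGRR B=RRBB L=BBOO
After move 2 (F'): F=OGOG U=WWGR R=YGYR D=BOYY L=BWOW
After move 3 (R): R=YYRG U=WGGG F=OOOY D=BBYR B=RRWB
After move 4 (F): F=OOYO U=WGWW R=GYGG D=RYYR L=BBOB
After move 5 (F): F=YOOO U=WGBB R=WYWG D=GGYR L=BROY
After move 6 (R): R=WWGY U=WOBO F=YGOR D=GWYR B=BRGB
After move 7 (F'): F=GRYO U=WOWG R=WWGY D=RYYR L=BOOB
Query: B face = BRGB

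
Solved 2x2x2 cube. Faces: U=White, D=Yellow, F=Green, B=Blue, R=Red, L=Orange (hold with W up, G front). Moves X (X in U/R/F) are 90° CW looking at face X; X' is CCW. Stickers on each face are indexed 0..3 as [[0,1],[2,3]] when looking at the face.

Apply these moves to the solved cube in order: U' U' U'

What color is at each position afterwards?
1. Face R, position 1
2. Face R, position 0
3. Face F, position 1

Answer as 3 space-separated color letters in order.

Answer: B B R

Derivation:
After move 1 (U'): U=WWWW F=OOGG R=GGRR B=RRBB L=BBOO
After move 2 (U'): U=WWWW F=BBGG R=OORR B=GGBB L=RROO
After move 3 (U'): U=WWWW F=RRGG R=BBRR B=OOBB L=GGOO
Query 1: R[1] = B
Query 2: R[0] = B
Query 3: F[1] = R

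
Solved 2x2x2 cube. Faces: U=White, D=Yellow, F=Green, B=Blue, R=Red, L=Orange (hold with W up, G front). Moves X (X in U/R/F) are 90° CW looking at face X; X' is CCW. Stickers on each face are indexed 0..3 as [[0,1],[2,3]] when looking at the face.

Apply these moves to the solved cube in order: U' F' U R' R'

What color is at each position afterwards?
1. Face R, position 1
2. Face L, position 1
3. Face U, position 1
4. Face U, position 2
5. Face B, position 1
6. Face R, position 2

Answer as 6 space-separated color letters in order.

After move 1 (U'): U=WWWW F=OOGG R=GGRR B=RRBB L=BBOO
After move 2 (F'): F=OGOG U=WWGR R=YGYR D=BOYY L=BWOW
After move 3 (U): U=GWRW F=YGOG R=RRYR B=BWBB L=OGOW
After move 4 (R'): R=RRRY U=GBRB F=YWOW D=BGYG B=YWOB
After move 5 (R'): R=RYRR U=GORY F=YBOB D=BWYW B=GWGB
Query 1: R[1] = Y
Query 2: L[1] = G
Query 3: U[1] = O
Query 4: U[2] = R
Query 5: B[1] = W
Query 6: R[2] = R

Answer: Y G O R W R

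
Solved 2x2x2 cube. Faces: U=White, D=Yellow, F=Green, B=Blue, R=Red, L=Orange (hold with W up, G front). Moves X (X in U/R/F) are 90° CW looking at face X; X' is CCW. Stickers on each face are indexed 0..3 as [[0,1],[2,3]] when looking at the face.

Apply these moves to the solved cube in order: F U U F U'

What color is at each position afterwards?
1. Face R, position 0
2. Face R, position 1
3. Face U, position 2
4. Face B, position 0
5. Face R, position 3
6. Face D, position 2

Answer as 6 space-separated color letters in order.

Answer: G B O W R Y

Derivation:
After move 1 (F): F=GGGG U=WWOO R=WRWR D=RRYY L=OYOY
After move 2 (U): U=OWOW F=WRGG R=BBWR B=OYBB L=GGOY
After move 3 (U): U=OOWW F=BBGG R=OYWR B=GGBB L=WROY
After move 4 (F): F=GBGB U=OOYR R=WYWR D=WOYY L=WROR
After move 5 (U'): U=OROY F=WRGB R=GBWR B=WYBB L=GGOR
Query 1: R[0] = G
Query 2: R[1] = B
Query 3: U[2] = O
Query 4: B[0] = W
Query 5: R[3] = R
Query 6: D[2] = Y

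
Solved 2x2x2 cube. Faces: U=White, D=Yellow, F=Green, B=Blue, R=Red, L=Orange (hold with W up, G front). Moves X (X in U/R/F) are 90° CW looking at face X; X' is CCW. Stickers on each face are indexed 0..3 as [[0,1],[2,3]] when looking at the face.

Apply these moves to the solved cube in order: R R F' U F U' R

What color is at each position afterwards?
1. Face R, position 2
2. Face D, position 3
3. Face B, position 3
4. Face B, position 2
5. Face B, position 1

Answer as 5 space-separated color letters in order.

After move 1 (R): R=RRRR U=WGWG F=GYGY D=YBYB B=WBWB
After move 2 (R): R=RRRR U=WYWY F=GBGB D=YWYW B=GBGB
After move 3 (F'): F=BBGG U=WYRR R=WRYR D=OOYW L=OYOW
After move 4 (U): U=RWRY F=WRGG R=GBYR B=OYGB L=BBOW
After move 5 (F): F=GWGR U=RWWB R=RBYR D=YGYW L=BOOO
After move 6 (U'): U=WBRW F=BOGR R=GWYR B=RBGB L=OYOO
After move 7 (R): R=YGRW U=WORR F=BGGW D=YGYR B=WBBB
Query 1: R[2] = R
Query 2: D[3] = R
Query 3: B[3] = B
Query 4: B[2] = B
Query 5: B[1] = B

Answer: R R B B B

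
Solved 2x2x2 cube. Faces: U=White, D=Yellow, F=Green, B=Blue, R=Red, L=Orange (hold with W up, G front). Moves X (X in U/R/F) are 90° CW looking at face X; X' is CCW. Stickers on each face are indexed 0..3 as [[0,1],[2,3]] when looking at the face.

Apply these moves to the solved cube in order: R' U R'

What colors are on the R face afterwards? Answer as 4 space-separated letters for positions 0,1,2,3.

Answer: B R Y R

Derivation:
After move 1 (R'): R=RRRR U=WBWB F=GWGW D=YGYG B=YBYB
After move 2 (U): U=WWBB F=RRGW R=YBRR B=OOYB L=GWOO
After move 3 (R'): R=BRYR U=WYBO F=RWGB D=YRYW B=GOGB
Query: R face = BRYR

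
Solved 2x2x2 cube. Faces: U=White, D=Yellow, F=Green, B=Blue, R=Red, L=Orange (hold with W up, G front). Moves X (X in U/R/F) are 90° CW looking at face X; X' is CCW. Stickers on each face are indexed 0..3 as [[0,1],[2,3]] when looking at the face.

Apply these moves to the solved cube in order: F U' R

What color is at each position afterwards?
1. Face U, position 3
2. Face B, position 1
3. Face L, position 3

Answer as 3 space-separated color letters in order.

After move 1 (F): F=GGGG U=WWOO R=WRWR D=RRYY L=OYOY
After move 2 (U'): U=WOWO F=OYGG R=GGWR B=WRBB L=BBOY
After move 3 (R): R=WGRG U=WYWG F=ORGY D=RBYW B=OROB
Query 1: U[3] = G
Query 2: B[1] = R
Query 3: L[3] = Y

Answer: G R Y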